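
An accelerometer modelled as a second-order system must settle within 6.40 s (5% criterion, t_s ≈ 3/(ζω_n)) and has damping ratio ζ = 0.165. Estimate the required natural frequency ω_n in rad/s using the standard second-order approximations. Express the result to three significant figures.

ω_n ≈ 2.84 rad/s

Rearranging t_s ≈ 3/(ζω_n) gives ω_n = 3/(ζ·t_s) = 3/(0.165 × 6.40) = 2.84 rad/s.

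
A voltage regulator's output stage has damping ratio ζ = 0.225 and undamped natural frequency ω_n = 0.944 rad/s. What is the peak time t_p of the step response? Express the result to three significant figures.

t_p ≈ 3.42 s

The damped frequency is ω_d = ω_n√(1−ζ²) = 0.944·√(1−0.0506) = 0.920 rad/s.
Peak time t_p = π/ω_d = π/0.920 = 3.42 s.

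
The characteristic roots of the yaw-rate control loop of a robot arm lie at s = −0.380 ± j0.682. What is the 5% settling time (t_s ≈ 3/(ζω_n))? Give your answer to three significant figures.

For poles at −σ ± jω_d, ζω_n = σ = 0.380, so t_s ≈ 3/σ = 7.89 s.

t_s ≈ 7.89 s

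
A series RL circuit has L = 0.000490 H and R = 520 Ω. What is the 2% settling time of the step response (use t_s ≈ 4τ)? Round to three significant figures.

t_s ≈ 0.00000377 s

τ = L/R = 0.000490/520 = 0.000000942 s.
t_s ≈ 4τ = 0.00000377 s.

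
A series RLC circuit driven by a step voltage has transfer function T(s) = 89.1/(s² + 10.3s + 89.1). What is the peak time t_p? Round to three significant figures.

t_p ≈ 0.397 s

ω_n = √89.1 = 9.44 rad/s; ζ = 10.3/(2·9.44) = 0.546.
ω_d = ω_n√(1−ζ²) = 7.91 rad/s. Then t_p = π/ω_d = 0.397 s.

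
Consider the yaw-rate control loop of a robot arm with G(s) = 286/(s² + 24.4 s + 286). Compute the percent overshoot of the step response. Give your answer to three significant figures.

Matching coefficients with s² + 2ζω_n s + ω_n² gives ω_n² = 286 ⇒ ω_n = 16.9 rad/s, and ζ = 24.4/(2ω_n) = 0.721.
%OS = 100·exp(−πζ/√(1−ζ²)) = 3.79%.

%OS ≈ 3.79%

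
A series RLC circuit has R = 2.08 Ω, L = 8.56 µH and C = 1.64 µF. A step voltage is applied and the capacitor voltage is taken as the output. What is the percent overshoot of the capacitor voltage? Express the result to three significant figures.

%OS ≈ 20.1%

For a series RLC circuit (capacitor voltage as output), ω_n = 1/√(LC) = 1/√(8.56 µH · 1.64 µF) = 267000 rad/s.
ζ = (R/2)·√(C/L) = (2.08/2)·√(1.64 µF/8.56 µH) = 0.455.
Overshoot: exp(−π·0.455/√(1−0.455²)) = 0.201, i.e. 20.1%.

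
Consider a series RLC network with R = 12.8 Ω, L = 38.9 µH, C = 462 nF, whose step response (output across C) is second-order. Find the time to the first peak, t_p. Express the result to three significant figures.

For a series RLC circuit (capacitor voltage as output), ω_n = 1/√(LC) = 1/√(38.9 µH · 462 nF) = 236000 rad/s.
ζ = (R/2)·√(C/L) = (12.8/2)·√(462 nF/38.9 µH) = 0.697.
ω_d = 236000·√(1 − 0.697²) = 169000 rad/s. t_p = π/ω_d = 0.0000186 s.

t_p ≈ 0.0000186 s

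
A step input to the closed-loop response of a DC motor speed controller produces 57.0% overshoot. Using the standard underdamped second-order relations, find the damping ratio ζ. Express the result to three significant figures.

ζ ≈ 0.176

From %OS = 100·exp(−πζ/√(1−ζ²)), invert to get ζ = −ln(OS)/√(π² + ln²(OS)) with OS = 0.570.
−ln 0.570 = 0.5621, so ζ = 0.5621/√(π² + 0.3160) = 0.176.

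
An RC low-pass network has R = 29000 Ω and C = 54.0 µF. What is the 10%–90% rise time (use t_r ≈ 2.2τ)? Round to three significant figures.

τ = RC = 29000 × 54.0 µF = 1.57 s.
t_r ≈ 2.2τ = 3.45 s.

t_r ≈ 3.45 s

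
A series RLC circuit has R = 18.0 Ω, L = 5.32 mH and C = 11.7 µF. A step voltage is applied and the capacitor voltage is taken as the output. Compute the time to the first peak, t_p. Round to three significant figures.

t_p ≈ 0.000865 s

For a series RLC circuit (capacitor voltage as output), ω_n = 1/√(LC) = 1/√(5.32 mH · 11.7 µF) = 4010 rad/s.
ζ = (R/2)·√(C/L) = (18.0/2)·√(11.7 µF/5.32 mH) = 0.422.
ω_d = ω_n√(1−ζ²) = 3630 rad/s. t_p = π/ω_d = 0.000865 s.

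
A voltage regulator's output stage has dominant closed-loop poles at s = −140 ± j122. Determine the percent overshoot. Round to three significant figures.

%OS ≈ 2.72%

With σ = 140, ω_d = 122: ω_n = √(σ²+ω_d²) = 186 rad/s, ζ = σ/ω_n = 0.754.
%OS = 100 e^{−πζ/√(1−ζ²)} with ζ = 0.754 gives 2.72%.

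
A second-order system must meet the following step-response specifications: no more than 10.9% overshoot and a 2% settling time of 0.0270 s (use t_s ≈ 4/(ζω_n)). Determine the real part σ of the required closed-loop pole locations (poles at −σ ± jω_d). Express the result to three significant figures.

The settling-time spec alone fixes σ = ζω_n = 4/t_s = 4/0.0270 = 148.
(Overshoot then fixes ζ = 0.576 and hence ω_d = σ·√(1−ζ²)/ζ = 210 rad/s.)

σ ≈ 148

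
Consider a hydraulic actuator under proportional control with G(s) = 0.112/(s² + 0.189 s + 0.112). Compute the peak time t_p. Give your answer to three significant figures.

t_p ≈ 9.79 s

Comparing the denominator to s² + 2ζω_n s + ω_n²: ω_n = √0.112 = 0.335 rad/s, and 2ζω_n = 0.189 so ζ = 0.189/(2·0.335) = 0.282.
ω_d = ω_n√(1−ζ²) = 0.321 rad/s. Then t_p = π/ω_d = 9.79 s.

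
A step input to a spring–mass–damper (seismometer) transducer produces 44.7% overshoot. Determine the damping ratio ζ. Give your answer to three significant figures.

ζ = −ln(OS)/√(π² + (ln OS)²). With OS = 0.447, ln OS = −0.8052 and ζ = 0.8052/3.243 = 0.248.

ζ ≈ 0.248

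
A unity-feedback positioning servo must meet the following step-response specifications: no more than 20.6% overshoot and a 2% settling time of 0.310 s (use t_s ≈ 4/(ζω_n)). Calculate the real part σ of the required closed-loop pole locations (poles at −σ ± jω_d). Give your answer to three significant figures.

The settling-time spec alone fixes σ = ζω_n = 4/t_s = 4/0.310 = 12.9.
(Overshoot then fixes ζ = 0.449 and hence ω_d = σ·√(1−ζ²)/ζ = 25.7 rad/s.)

σ ≈ 12.9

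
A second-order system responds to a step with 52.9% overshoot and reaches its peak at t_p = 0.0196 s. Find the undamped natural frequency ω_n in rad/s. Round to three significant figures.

ζ from %OS: ζ = |ln 0.529|/√(π²+ln²0.529) = 0.199.
From t_p = π/ω_d, ω_d = π/0.0196 = 160 rad/s, so ω_n = ω_d/√(1−ζ²) = 164 rad/s.

ω_n ≈ 164 rad/s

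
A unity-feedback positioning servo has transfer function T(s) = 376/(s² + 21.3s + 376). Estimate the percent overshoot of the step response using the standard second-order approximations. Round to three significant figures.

ω_n = √376 = 19.4 rad/s; ζ = 21.3/(2·19.4) = 0.549.
%OS = 100·exp(−πζ/√(1−ζ²)) = 12.7%.

%OS ≈ 12.7%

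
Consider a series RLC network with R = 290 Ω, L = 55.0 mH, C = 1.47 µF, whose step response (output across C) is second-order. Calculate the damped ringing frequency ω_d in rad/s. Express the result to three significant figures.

ω_d ≈ 2330 rad/s

For a series RLC circuit (capacitor voltage as output), ω_n = 1/√(LC) = 1/√(55.0 mH · 1.47 µF) = 3520 rad/s.
ζ = (R/2)·√(C/L) = (290/2)·√(1.47 µF/55.0 mH) = 0.750.
ω_d = ω_n√(1−ζ²) = 2330 rad/s.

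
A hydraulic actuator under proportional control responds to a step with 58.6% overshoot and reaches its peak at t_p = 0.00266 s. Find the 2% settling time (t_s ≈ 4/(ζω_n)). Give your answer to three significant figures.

From the overshoot, ζ = −ln(OS)/√(π²+ln²(OS)) = 0.168.
From t_p = π/ω_d, ω_d = π/0.00266 = 1180 rad/s, so ω_n = ω_d/√(1−ζ²) = 1200 rad/s.
t_s ≈ 4/(ζω_n) = 4/(0.168·1200) = 0.0199 s.

t_s ≈ 0.0199 s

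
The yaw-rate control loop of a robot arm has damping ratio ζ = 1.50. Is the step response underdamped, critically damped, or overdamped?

overdamped

Since ζ = 1.50 > 1, the system is overdamped.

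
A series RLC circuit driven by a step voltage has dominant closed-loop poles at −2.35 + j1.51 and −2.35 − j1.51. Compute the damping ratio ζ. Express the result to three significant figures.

The poles are at −σ ± jω_d with σ = 2.35 and ω_d = 1.51, so ω_n = √(σ²+ω_d²) = 2.79 rad/s and ζ = σ/ω_n = 0.841.

ζ ≈ 0.841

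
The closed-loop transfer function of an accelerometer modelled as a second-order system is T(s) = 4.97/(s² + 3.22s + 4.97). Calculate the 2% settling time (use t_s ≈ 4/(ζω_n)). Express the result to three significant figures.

t_s ≈ 2.48 s

ω_n = √4.97 = 2.23 rad/s; ζ = 3.22/(2·2.23) = 0.722.
t_s ≈ 4/(ζω_n) = 4/(0.722·2.23) = 2.48 s.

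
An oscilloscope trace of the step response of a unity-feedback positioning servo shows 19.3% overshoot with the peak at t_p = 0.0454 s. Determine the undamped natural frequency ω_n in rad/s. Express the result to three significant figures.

ω_n ≈ 78.1 rad/s

The overshoot fixes ζ = −ln(OS)/√(π²+ln²(OS)) = 0.464.
t_p = π/ω_d ⇒ ω_d = 69.2 rad/s; then ω_n = ω_d/√(1−ζ²) = 78.1 rad/s.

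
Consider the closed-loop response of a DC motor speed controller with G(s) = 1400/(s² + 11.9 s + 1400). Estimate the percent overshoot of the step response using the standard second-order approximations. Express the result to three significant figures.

%OS ≈ 60.3%

Matching coefficients with s² + 2ζω_n s + ω_n² gives ω_n² = 1400 ⇒ ω_n = 37.4 rad/s, and ζ = 11.9/(2ω_n) = 0.159.
%OS = 100·exp(−πζ/√(1−ζ²)) = 60.3%.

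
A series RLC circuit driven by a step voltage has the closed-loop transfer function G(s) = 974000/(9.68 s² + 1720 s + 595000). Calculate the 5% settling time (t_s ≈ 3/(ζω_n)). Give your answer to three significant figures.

t_s ≈ 0.0338 s

Dividing through by 9.68: denominator becomes s² + 177.7 s + 61470.
So ω_n = √61470 = 248 rad/s and ζ = 177.7/(2·248) = 0.358.
t_s ≈ 3/(ζω_n) = 0.0338 s.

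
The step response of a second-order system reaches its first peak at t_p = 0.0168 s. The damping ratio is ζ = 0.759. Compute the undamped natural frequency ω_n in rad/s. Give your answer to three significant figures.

ω_n ≈ 287 rad/s

Peak time t_p = π/ω_d, so ω_d = π/t_p = π/0.0168 = 187 rad/s.
ω_n = ω_d/√(1−ζ²) = 187/√0.424 = 287 rad/s.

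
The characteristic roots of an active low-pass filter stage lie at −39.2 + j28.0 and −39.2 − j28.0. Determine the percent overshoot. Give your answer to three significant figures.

%OS ≈ 1.23%

With σ = 39.2, ω_d = 28.0: ω_n = √(σ²+ω_d²) = 48.2 rad/s, ζ = σ/ω_n = 0.814.
%OS = 100 e^{−πζ/√(1−ζ²)} with ζ = 0.814 gives 1.23%.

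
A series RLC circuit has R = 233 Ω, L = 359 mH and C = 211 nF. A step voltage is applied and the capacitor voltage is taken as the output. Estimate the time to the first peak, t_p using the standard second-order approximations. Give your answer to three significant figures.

For a series RLC circuit (capacitor voltage as output), ω_n = 1/√(LC) = 1/√(359 mH · 211 nF) = 3630 rad/s.
ζ = (R/2)·√(C/L) = (233/2)·√(211 nF/359 mH) = 0.0893.
ω_d = ω_n√(1−ζ²) = 3620 rad/s. t_p = π/ω_d = 0.000868 s.

t_p ≈ 0.000868 s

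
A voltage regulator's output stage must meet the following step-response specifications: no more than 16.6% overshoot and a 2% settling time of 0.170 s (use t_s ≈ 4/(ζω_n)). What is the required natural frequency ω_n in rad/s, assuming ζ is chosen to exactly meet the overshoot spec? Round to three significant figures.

ω_n ≈ 47.4 rad/s

Inverting the overshoot relation: ζ = |ln 0.166|/√(π² + ln²0.166) = 0.496.
From t_s ≈ 4/(ζω_n): ω_n = 4/(ζ·t_s) = 4/(0.496·0.170) = 47.4 rad/s.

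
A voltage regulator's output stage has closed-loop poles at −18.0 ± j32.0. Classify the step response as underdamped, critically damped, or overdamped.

Since the poles form a complex-conjugate pair with nonzero imaginary part, the response is underdamped.

underdamped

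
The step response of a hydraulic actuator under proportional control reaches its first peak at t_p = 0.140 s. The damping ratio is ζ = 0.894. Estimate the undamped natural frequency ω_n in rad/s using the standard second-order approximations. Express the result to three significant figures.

ω_n ≈ 50.1 rad/s

Peak time t_p = π/ω_d, so ω_d = π/t_p = π/0.140 = 22.4 rad/s.
ω_n = ω_d/√(1−ζ²) = 22.4/√0.201 = 50.1 rad/s.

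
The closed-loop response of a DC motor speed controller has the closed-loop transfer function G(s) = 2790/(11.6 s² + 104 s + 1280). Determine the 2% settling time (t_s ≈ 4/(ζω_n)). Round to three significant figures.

t_s ≈ 0.892 s

Dividing through by 11.6: denominator becomes s² + 8.966 s + 110.3.
So ω_n = √110.3 = 10.5 rad/s and ζ = 8.966/(2·10.5) = 0.427.
t_s ≈ 4/(ζω_n) = 0.892 s.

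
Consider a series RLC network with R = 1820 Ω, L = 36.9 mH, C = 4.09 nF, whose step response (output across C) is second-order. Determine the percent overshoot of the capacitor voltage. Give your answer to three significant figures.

%OS ≈ 36.8%

For a series RLC circuit (capacitor voltage as output), ω_n = 1/√(LC) = 1/√(36.9 mH · 4.09 nF) = 81400 rad/s.
ζ = (R/2)·√(C/L) = (1820/2)·√(4.09 nF/36.9 mH) = 0.303.
%OS = 100 e^{−πζ/√(1−ζ²)} with ζ = 0.303 gives 36.8%.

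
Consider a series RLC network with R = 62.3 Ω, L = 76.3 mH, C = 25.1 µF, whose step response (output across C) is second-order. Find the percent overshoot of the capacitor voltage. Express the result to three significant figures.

%OS ≈ 11.6%

For a series RLC circuit (capacitor voltage as output), ω_n = 1/√(LC) = 1/√(76.3 mH · 25.1 µF) = 723 rad/s.
ζ = (R/2)·√(C/L) = (62.3/2)·√(25.1 µF/76.3 mH) = 0.565.
%OS = 100 e^{−πζ/√(1−ζ²)} with ζ = 0.565 gives 11.6%.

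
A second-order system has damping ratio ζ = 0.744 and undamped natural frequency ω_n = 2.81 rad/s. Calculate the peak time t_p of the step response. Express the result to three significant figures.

The damped frequency is ω_d = ω_n√(1−ζ²) = 2.81·√(1−0.554) = 1.88 rad/s.
Peak time t_p = π/ω_d = π/1.88 = 1.67 s.

t_p ≈ 1.67 s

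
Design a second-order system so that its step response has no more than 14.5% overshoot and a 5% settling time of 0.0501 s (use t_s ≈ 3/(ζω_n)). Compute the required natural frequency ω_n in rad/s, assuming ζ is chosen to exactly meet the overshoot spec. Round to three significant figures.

ζ = −ln(OS)/√(π² + (ln OS)²). With OS = 0.145, ln OS = −1.931 and ζ = 1.931/3.688 = 0.524.
Then ω_n = 3/(ζ t_s) = 3/(0.524 × 0.0501) = 114 rad/s.

ω_n ≈ 114 rad/s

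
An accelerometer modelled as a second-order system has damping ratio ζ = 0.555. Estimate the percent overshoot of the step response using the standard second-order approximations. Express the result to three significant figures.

For an underdamped second-order system, %OS = 100·exp(−πζ/√(1−ζ²)).
πζ/√(1−ζ²) = π·0.555/√(1−0.308) = 2.096, so %OS = 100·e^(−2.096) = 12.3%.

%OS ≈ 12.3%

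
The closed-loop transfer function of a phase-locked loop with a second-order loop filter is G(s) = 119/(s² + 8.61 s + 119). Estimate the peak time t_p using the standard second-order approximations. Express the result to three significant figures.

t_p ≈ 0.313 s

ω_n = √119 = 10.9 rad/s; ζ = 8.61/(2·10.9) = 0.395.
The damped frequency ω_d = ω_n√(1−ζ²) = 10.0 rad/s. Then t_p = π/ω_d = 0.313 s.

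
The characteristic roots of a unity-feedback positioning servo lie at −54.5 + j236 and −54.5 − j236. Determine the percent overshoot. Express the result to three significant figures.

The poles are at −σ ± jω_d with σ = 54.5 and ω_d = 236, so ω_n = √(σ²+ω_d²) = 242 rad/s and ζ = σ/ω_n = 0.225.
%OS = 100·exp(−πζ/√(1−ζ²)) = 48.4%.

%OS ≈ 48.4%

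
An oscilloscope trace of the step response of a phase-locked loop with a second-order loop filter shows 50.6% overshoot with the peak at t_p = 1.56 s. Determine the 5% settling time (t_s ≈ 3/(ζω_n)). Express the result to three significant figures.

t_s ≈ 6.87 s

ζ from %OS: ζ = |ln 0.506|/√(π²+ln²0.506) = 0.212.
From t_p = π/ω_d, ω_d = π/1.56 = 2.01 rad/s, so ω_n = ω_d/√(1−ζ²) = 2.06 rad/s.
t_s ≈ 3/(ζω_n) = 3/(0.212·2.06) = 6.87 s.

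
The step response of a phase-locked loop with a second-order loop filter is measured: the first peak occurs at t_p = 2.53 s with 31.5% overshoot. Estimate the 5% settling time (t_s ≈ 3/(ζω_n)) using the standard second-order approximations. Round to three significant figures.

From the overshoot, ζ = −ln(OS)/√(π²+ln²(OS)) = 0.345.
t_p = π/ω_d ⇒ ω_d = 1.24 rad/s; then ω_n = ω_d/√(1−ζ²) = 1.32 rad/s.
t_s ≈ 3/(ζω_n) = 3/(0.345·1.32) = 6.57 s.

t_s ≈ 6.57 s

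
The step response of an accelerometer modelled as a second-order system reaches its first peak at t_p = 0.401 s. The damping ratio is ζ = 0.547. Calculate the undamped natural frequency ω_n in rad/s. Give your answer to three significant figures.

ω_n ≈ 9.36 rad/s

Peak time t_p = π/ω_d, so ω_d = π/t_p = π/0.401 = 7.83 rad/s.
ω_n = ω_d/√(1−ζ²) = 7.83/√0.701 = 9.36 rad/s.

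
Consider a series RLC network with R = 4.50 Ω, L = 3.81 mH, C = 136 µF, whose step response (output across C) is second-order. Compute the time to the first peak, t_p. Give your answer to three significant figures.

For a series RLC circuit (capacitor voltage as output), ω_n = 1/√(LC) = 1/√(3.81 mH · 136 µF) = 1390 rad/s.
ζ = (R/2)·√(C/L) = (4.50/2)·√(136 µF/3.81 mH) = 0.425.
ω_d = ω_n√(1−ζ²) = 1260 rad/s. t_p = π/ω_d = 0.00250 s.

t_p ≈ 0.00250 s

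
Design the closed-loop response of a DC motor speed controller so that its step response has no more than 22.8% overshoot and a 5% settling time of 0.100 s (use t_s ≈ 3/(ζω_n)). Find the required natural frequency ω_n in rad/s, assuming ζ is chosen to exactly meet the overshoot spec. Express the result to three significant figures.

ω_n ≈ 70.5 rad/s

From %OS = 100·exp(−πζ/√(1−ζ²)), invert to get ζ = −ln(OS)/√(π² + ln²(OS)) with OS = 0.228.
−ln 0.228 = 1.478, so ζ = 1.478/√(π² + 2.186) = 0.426.
Then ω_n = 3/(ζ t_s) = 3/(0.426 × 0.100) = 70.5 rad/s.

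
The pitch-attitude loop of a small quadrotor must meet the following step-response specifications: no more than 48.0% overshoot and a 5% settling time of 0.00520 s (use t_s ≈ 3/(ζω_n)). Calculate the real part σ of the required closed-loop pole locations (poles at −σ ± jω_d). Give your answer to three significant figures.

The settling-time spec alone fixes σ = ζω_n = 3/t_s = 3/0.00520 = 577.
(Overshoot then fixes ζ = 0.228 and hence ω_d = σ·√(1−ζ²)/ζ = 2470 rad/s.)

σ ≈ 577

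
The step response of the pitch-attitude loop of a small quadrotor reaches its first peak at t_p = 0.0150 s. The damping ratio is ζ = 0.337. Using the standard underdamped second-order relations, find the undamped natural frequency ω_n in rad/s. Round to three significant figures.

ω_n ≈ 222 rad/s

Peak time t_p = π/ω_d, so ω_d = π/t_p = π/0.0150 = 209 rad/s.
ω_n = ω_d/√(1−ζ²) = 209/√0.886 = 222 rad/s.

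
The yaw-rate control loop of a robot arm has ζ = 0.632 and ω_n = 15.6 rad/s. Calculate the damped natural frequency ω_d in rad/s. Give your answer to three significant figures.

ω_d ≈ 12.1 rad/s

ω_d = ω_n√(1−ζ²) = 15.6·√0.601 = 12.1 rad/s.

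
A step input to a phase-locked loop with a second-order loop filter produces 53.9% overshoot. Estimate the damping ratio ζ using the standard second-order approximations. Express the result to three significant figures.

From %OS = 100·exp(−πζ/√(1−ζ²)), invert to get ζ = −ln(OS)/√(π² + ln²(OS)) with OS = 0.539.
−ln 0.539 = 0.6180, so ζ = 0.6180/√(π² + 0.3820) = 0.193.

ζ ≈ 0.193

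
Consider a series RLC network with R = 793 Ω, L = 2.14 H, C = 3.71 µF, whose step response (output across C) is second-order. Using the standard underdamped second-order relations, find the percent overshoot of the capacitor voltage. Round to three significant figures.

For a series RLC circuit (capacitor voltage as output), ω_n = 1/√(LC) = 1/√(2.14 H · 3.71 µF) = 355 rad/s.
ζ = (R/2)·√(C/L) = (793/2)·√(3.71 µF/2.14 H) = 0.522.
Overshoot: exp(−π·0.522/√(1−0.522²)) = 0.146, i.e. 14.6%.

%OS ≈ 14.6%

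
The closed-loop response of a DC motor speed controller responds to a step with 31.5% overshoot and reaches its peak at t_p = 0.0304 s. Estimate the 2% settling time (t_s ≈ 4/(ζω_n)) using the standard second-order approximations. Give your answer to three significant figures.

From the overshoot, ζ = −ln(OS)/√(π²+ln²(OS)) = 0.345.
From t_p = π/ω_d, ω_d = π/0.0304 = 103 rad/s, so ω_n = ω_d/√(1−ζ²) = 110 rad/s.
t_s ≈ 4/(ζω_n) = 4/(0.345·110) = 0.105 s.

t_s ≈ 0.105 s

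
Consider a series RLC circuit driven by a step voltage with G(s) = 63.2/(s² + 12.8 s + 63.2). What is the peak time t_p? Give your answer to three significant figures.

Comparing the denominator to s² + 2ζω_n s + ω_n²: ω_n = √63.2 = 7.95 rad/s, and 2ζω_n = 12.8 so ζ = 12.8/(2·7.95) = 0.805.
The damped frequency ω_d = ω_n√(1−ζ²) = 4.72 rad/s. Then t_p = π/ω_d = 0.666 s.

t_p ≈ 0.666 s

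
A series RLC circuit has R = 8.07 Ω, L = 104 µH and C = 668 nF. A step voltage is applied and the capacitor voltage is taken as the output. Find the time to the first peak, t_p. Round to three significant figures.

t_p ≈ 0.0000277 s

For a series RLC circuit (capacitor voltage as output), ω_n = 1/√(LC) = 1/√(104 µH · 668 nF) = 120000 rad/s.
ζ = (R/2)·√(C/L) = (8.07/2)·√(668 nF/104 µH) = 0.323.
The damped frequency ω_d = ω_n√(1−ζ²) = 114000 rad/s. t_p = π/ω_d = 0.0000277 s.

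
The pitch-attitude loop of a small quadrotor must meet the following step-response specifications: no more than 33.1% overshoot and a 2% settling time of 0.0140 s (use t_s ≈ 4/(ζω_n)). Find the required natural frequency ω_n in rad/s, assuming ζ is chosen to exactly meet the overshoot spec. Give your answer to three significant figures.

ζ = −ln(OS)/√(π² + (ln OS)²). With OS = 0.331, ln OS = −1.106 and ζ = 1.106/3.330 = 0.332.
From t_s ≈ 4/(ζω_n): ω_n = 4/(ζ·t_s) = 4/(0.332·0.0140) = 861 rad/s.

ω_n ≈ 861 rad/s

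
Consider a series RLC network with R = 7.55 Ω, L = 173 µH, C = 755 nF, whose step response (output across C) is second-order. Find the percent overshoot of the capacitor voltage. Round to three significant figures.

For a series RLC circuit (capacitor voltage as output), ω_n = 1/√(LC) = 1/√(173 µH · 755 nF) = 87500 rad/s.
ζ = (R/2)·√(C/L) = (7.55/2)·√(755 nF/173 µH) = 0.249.
%OS = 100 e^{−πζ/√(1−ζ²)} with ζ = 0.249 gives 44.5%.

%OS ≈ 44.5%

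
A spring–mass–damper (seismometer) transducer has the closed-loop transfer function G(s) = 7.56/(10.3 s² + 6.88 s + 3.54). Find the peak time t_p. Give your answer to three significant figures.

Dividing through by 10.3: denominator becomes s² + 0.6680 s + 0.3437.
So ω_n = √0.3437 = 0.586 rad/s and ζ = 0.6680/(2·0.586) = 0.570.
The damped frequency ω_d = ω_n√(1−ζ²) = 0.482 rad/s. t_p = π/ω_d = 6.52 s.

t_p ≈ 6.52 s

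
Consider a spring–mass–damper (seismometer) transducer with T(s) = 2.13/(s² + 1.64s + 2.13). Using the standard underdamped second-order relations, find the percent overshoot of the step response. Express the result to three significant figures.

%OS ≈ 11.8%

ω_n = √2.13 = 1.46 rad/s; ζ = 1.64/(2·1.46) = 0.562.
Overshoot: exp(−π·0.562/√(1−0.562²)) = 0.118, i.e. 11.8%.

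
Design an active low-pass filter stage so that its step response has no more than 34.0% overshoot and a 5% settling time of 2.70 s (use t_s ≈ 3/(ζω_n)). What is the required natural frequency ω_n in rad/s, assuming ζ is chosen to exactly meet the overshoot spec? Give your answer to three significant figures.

ζ = −ln(OS)/√(π² + (ln OS)²). With OS = 0.340, ln OS = −1.079 and ζ = 1.079/3.322 = 0.325.
From t_s ≈ 3/(ζω_n): ω_n = 3/(ζ·t_s) = 3/(0.325·2.70) = 3.42 rad/s.

ω_n ≈ 3.42 rad/s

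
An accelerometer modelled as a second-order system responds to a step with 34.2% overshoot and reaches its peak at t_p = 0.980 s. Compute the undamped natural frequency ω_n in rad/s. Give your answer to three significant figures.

The overshoot fixes ζ = −ln(OS)/√(π²+ln²(OS)) = 0.323.
From t_p = π/ω_d, ω_d = π/0.980 = 3.21 rad/s, so ω_n = ω_d/√(1−ζ²) = 3.39 rad/s.

ω_n ≈ 3.39 rad/s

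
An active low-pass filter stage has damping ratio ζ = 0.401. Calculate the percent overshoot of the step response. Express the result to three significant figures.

%OS ≈ 25.3%

For an underdamped second-order system, %OS = 100·exp(−πζ/√(1−ζ²)).
πζ/√(1−ζ²) = π·0.401/√(1−0.161) = 1.375, so %OS = 100·e^(−1.375) = 25.3%.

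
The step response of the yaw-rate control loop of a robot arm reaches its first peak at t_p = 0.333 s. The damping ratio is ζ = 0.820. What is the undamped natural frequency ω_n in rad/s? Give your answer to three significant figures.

ω_n ≈ 16.5 rad/s

Peak time t_p = π/ω_d, so ω_d = π/t_p = π/0.333 = 9.43 rad/s.
ω_n = ω_d/√(1−ζ²) = 9.43/√0.328 = 16.5 rad/s.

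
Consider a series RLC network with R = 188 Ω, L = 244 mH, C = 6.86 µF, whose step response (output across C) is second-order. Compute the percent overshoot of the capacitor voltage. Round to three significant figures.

For a series RLC circuit (capacitor voltage as output), ω_n = 1/√(LC) = 1/√(244 mH · 6.86 µF) = 773 rad/s.
ζ = (R/2)·√(C/L) = (188/2)·√(6.86 µF/244 mH) = 0.498.
%OS = 100·exp(−πζ/√(1−ζ²)) = 16.4%.

%OS ≈ 16.4%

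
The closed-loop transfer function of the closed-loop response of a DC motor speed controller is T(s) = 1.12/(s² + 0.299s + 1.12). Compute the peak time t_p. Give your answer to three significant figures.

Matching coefficients with s² + 2ζω_n s + ω_n² gives ω_n² = 1.12 ⇒ ω_n = 1.06 rad/s, and ζ = 0.299/(2ω_n) = 0.141.
ω_d = 1.06·√(1 − 0.141²) = 1.05 rad/s. Then t_p = π/ω_d = 3.00 s.

t_p ≈ 3.00 s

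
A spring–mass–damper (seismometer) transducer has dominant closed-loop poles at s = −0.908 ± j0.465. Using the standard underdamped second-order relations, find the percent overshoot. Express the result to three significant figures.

%OS ≈ 0.217%

With σ = 0.908, ω_d = 0.465: ω_n = √(σ²+ω_d²) = 1.02 rad/s, ζ = σ/ω_n = 0.890.
%OS = 100 e^{−πζ/√(1−ζ²)} with ζ = 0.890 gives 0.217%.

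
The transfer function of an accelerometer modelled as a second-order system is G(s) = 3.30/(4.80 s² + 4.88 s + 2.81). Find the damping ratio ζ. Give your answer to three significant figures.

Dividing through by 4.80: denominator becomes s² + 1.017 s + 0.5854.
So ω_n = √0.5854 = 0.765 rad/s and ζ = 1.017/(2·0.765) = 0.664.

ζ ≈ 0.664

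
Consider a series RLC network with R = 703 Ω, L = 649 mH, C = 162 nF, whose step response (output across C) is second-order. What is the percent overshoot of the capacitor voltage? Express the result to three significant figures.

For a series RLC circuit (capacitor voltage as output), ω_n = 1/√(LC) = 1/√(649 mH · 162 nF) = 3080 rad/s.
ζ = (R/2)·√(C/L) = (703/2)·√(162 nF/649 mH) = 0.176.
%OS = 100 e^{−πζ/√(1−ζ²)} with ζ = 0.176 gives 57.1%.

%OS ≈ 57.1%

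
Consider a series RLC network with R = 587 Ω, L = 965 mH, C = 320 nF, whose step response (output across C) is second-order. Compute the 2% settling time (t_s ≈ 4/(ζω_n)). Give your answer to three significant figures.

t_s ≈ 0.0132 s

For a series RLC circuit (capacitor voltage as output), ω_n = 1/√(LC) = 1/√(965 mH · 320 nF) = 1800 rad/s.
ζ = (R/2)·√(C/L) = (587/2)·√(320 nF/965 mH) = 0.169.
t_s ≈ 4/(ζω_n) = 0.0132 s.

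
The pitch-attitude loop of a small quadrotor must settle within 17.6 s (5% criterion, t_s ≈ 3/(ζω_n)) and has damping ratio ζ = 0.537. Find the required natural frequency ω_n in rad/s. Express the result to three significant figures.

Rearranging t_s ≈ 3/(ζω_n) gives ω_n = 3/(ζ·t_s) = 3/(0.537 × 17.6) = 0.317 rad/s.

ω_n ≈ 0.317 rad/s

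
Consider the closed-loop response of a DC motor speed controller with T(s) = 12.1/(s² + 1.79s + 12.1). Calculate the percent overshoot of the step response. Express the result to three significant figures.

Matching coefficients with s² + 2ζω_n s + ω_n² gives ω_n² = 12.1 ⇒ ω_n = 3.48 rad/s, and ζ = 1.79/(2ω_n) = 0.257.
%OS = 100·exp(−πζ/√(1−ζ²)) = 43.3%.

%OS ≈ 43.3%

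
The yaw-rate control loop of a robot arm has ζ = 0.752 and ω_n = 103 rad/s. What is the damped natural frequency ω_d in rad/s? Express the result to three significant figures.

ω_d ≈ 67.9 rad/s

ω_d = ω_n√(1−ζ²) = 103·√0.434 = 67.9 rad/s.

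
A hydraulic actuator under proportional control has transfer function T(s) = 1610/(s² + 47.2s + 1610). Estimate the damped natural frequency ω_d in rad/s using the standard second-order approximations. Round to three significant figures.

ω_d ≈ 32.5 rad/s

Comparing the denominator to s² + 2ζω_n s + ω_n²: ω_n = √1610 = 40.1 rad/s, and 2ζω_n = 47.2 so ζ = 47.2/(2·40.1) = 0.588.
ω_d = ω_n√(1−ζ²) = 32.5 rad/s.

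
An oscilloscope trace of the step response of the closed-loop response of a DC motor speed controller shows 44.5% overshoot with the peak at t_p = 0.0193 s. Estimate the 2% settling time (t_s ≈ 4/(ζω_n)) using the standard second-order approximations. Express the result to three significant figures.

t_s ≈ 0.0953 s

The overshoot fixes ζ = −ln(OS)/√(π²+ln²(OS)) = 0.250.
t_p = π/ω_d ⇒ ω_d = 163 rad/s; then ω_n = ω_d/√(1−ζ²) = 168 rad/s.
t_s ≈ 4/(ζω_n) = 4/(0.250·168) = 0.0953 s.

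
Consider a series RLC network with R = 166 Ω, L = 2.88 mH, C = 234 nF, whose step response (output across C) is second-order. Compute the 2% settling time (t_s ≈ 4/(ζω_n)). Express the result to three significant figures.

t_s ≈ 0.000139 s

For a series RLC circuit (capacitor voltage as output), ω_n = 1/√(LC) = 1/√(2.88 mH · 234 nF) = 38500 rad/s.
ζ = (R/2)·√(C/L) = (166/2)·√(234 nF/2.88 mH) = 0.748.
t_s ≈ 4/(ζω_n) = 0.000139 s.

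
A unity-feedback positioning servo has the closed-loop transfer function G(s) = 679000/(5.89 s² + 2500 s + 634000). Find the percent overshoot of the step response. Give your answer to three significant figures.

Dividing through by 5.89: denominator becomes s² + 424.4 s + 107600.
So ω_n = √107600 = 328 rad/s and ζ = 424.4/(2·328) = 0.647.
Overshoot: exp(−π·0.647/√(1−0.647²)) = 0.0696, i.e. 6.96%.

%OS ≈ 6.96%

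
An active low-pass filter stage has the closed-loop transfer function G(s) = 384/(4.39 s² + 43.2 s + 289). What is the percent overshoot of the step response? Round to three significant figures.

Dividing through by 4.39: denominator becomes s² + 9.841 s + 65.83.
So ω_n = √65.83 = 8.11 rad/s and ζ = 9.841/(2·8.11) = 0.606.
%OS = 100·exp(−πζ/√(1−ζ²)) = 9.11%.

%OS ≈ 9.11%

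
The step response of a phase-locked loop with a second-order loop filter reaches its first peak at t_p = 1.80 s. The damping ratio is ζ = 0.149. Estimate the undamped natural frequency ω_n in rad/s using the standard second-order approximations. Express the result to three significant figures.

Peak time t_p = π/ω_d, so ω_d = π/t_p = π/1.80 = 1.75 rad/s.
ω_n = ω_d/√(1−ζ²) = 1.75/√0.978 = 1.77 rad/s.

ω_n ≈ 1.77 rad/s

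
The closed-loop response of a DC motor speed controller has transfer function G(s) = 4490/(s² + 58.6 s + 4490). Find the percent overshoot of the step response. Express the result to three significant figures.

%OS ≈ 21.7%

Comparing the denominator to s² + 2ζω_n s + ω_n²: ω_n = √4490 = 67.0 rad/s, and 2ζω_n = 58.6 so ζ = 58.6/(2·67.0) = 0.437.
Overshoot: exp(−π·0.437/√(1−0.437²)) = 0.217, i.e. 21.7%.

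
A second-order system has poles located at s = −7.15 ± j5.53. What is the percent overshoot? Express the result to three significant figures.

%OS ≈ 1.72%

With σ = 7.15, ω_d = 5.53: ω_n = √(σ²+ω_d²) = 9.04 rad/s, ζ = σ/ω_n = 0.791.
%OS = 100·exp(−πζ/√(1−ζ²)) = 1.72%.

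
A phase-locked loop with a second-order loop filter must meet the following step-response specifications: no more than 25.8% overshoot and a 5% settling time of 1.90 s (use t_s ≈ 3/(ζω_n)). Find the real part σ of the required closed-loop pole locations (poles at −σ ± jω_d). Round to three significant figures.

The settling-time spec alone fixes σ = ζω_n = 3/t_s = 3/1.90 = 1.58.
(Overshoot then fixes ζ = 0.396 and hence ω_d = σ·√(1−ζ²)/ζ = 3.66 rad/s.)

σ ≈ 1.58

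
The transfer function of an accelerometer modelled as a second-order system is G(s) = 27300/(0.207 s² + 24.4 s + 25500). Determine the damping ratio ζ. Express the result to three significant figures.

Dividing through by 0.207: denominator becomes s² + 117.9 s + 123200.
So ω_n = √123200 = 351 rad/s and ζ = 117.9/(2·351) = 0.168.

ζ ≈ 0.168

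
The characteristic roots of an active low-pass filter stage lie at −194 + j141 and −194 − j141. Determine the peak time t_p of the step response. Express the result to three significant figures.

t_p ≈ 0.0223 s

t_p = π/ω_d with ω_d = 141 (the imaginary part), so t_p = 0.0223 s.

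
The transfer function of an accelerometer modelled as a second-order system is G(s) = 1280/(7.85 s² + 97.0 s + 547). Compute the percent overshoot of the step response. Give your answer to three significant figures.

%OS ≈ 3.15%

Dividing through by 7.85: denominator becomes s² + 12.36 s + 69.68.
So ω_n = √69.68 = 8.35 rad/s and ζ = 12.36/(2·8.35) = 0.740.
%OS = 100 e^{−πζ/√(1−ζ²)} with ζ = 0.740 gives 3.15%.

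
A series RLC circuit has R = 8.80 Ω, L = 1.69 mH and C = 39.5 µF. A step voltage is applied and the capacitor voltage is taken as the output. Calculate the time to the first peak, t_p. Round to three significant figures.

t_p ≈ 0.00110 s

For a series RLC circuit (capacitor voltage as output), ω_n = 1/√(LC) = 1/√(1.69 mH · 39.5 µF) = 3870 rad/s.
ζ = (R/2)·√(C/L) = (8.80/2)·√(39.5 µF/1.69 mH) = 0.673.
ω_d = ω_n√(1−ζ²) = 2860 rad/s. t_p = π/ω_d = 0.00110 s.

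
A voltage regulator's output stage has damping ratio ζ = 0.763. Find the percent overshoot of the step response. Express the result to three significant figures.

For an underdamped second-order system, %OS = 100·exp(−πζ/√(1−ζ²)).
πζ/√(1−ζ²) = π·0.763/√(1−0.582) = 3.708, so %OS = 100·e^(−3.708) = 2.45%.

%OS ≈ 2.45%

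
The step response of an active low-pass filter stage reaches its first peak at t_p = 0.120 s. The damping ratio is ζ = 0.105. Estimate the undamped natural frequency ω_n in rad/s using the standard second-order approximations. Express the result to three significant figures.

ω_n ≈ 26.3 rad/s

Peak time t_p = π/ω_d, so ω_d = π/t_p = π/0.120 = 26.2 rad/s.
ω_n = ω_d/√(1−ζ²) = 26.2/√0.989 = 26.3 rad/s.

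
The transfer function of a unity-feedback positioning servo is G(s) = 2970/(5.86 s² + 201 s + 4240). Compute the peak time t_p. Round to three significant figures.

t_p ≈ 0.152 s

Dividing through by 5.86: denominator becomes s² + 34.30 s + 723.5.
So ω_n = √723.5 = 26.9 rad/s and ζ = 34.30/(2·26.9) = 0.638.
ω_d = ω_n√(1−ζ²) = 20.7 rad/s. t_p = π/ω_d = 0.152 s.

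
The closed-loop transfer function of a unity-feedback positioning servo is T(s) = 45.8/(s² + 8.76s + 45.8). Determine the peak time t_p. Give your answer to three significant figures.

Comparing the denominator to s² + 2ζω_n s + ω_n²: ω_n = √45.8 = 6.77 rad/s, and 2ζω_n = 8.76 so ζ = 8.76/(2·6.77) = 0.647.
The damped frequency ω_d = ω_n√(1−ζ²) = 5.16 rad/s. Then t_p = π/ω_d = 0.609 s.

t_p ≈ 0.609 s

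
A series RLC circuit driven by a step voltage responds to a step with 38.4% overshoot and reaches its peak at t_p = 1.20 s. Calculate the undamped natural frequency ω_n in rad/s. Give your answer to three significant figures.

ω_n ≈ 2.74 rad/s

From the overshoot, ζ = −ln(OS)/√(π²+ln²(OS)) = 0.291.
t_p = π/ω_d ⇒ ω_d = 2.62 rad/s; then ω_n = ω_d/√(1−ζ²) = 2.74 rad/s.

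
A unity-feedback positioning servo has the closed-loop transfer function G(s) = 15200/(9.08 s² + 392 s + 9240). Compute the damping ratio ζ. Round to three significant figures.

Dividing through by 9.08: denominator becomes s² + 43.17 s + 1018.
So ω_n = √1018 = 31.9 rad/s and ζ = 43.17/(2·31.9) = 0.677.

ζ ≈ 0.677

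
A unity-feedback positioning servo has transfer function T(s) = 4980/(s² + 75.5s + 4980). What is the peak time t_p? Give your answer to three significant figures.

t_p ≈ 0.0527 s

ω_n = √4980 = 70.6 rad/s; ζ = 75.5/(2·70.6) = 0.535.
ω_d = 70.6·√(1 − 0.535²) = 59.6 rad/s. Then t_p = π/ω_d = 0.0527 s.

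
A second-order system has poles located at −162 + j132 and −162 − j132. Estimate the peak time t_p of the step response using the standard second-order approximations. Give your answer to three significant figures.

t_p ≈ 0.0238 s

t_p = π/ω_d with ω_d = 132 (the imaginary part), so t_p = 0.0238 s.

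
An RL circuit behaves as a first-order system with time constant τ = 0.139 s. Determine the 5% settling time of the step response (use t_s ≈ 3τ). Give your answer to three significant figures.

t_s ≈ 0.417 s

t_s ≈ 3τ = 0.417 s.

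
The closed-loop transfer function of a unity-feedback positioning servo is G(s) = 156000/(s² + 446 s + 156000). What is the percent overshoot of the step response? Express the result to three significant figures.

%OS ≈ 11.7%

Comparing the denominator to s² + 2ζω_n s + ω_n²: ω_n = √156000 = 395 rad/s, and 2ζω_n = 446 so ζ = 446/(2·395) = 0.565.
Overshoot: exp(−π·0.565/√(1−0.565²)) = 0.117, i.e. 11.7%.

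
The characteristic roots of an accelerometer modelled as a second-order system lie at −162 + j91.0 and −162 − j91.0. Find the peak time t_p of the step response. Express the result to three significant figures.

t_p ≈ 0.0345 s

t_p = π/ω_d with ω_d = 91.0 (the imaginary part), so t_p = 0.0345 s.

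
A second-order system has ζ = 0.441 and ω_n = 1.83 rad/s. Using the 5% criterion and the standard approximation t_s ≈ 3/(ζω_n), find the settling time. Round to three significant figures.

t_s ≈ 3.72 s

t_s ≈ 3/(ζω_n) = 3/(0.441 × 1.83) = 3.72 s.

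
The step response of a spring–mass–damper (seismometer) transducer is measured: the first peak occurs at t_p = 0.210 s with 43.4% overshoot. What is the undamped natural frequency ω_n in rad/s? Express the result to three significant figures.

ω_n ≈ 15.5 rad/s

The overshoot fixes ζ = −ln(OS)/√(π²+ln²(OS)) = 0.257.
t_p = π/ω_d ⇒ ω_d = 15.0 rad/s; then ω_n = ω_d/√(1−ζ²) = 15.5 rad/s.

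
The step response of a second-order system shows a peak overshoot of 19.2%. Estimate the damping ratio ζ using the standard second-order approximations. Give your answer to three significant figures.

ζ = −ln(OS)/√(π² + (ln OS)²). With OS = 0.192, ln OS = −1.650 and ζ = 1.650/3.549 = 0.465.

ζ ≈ 0.465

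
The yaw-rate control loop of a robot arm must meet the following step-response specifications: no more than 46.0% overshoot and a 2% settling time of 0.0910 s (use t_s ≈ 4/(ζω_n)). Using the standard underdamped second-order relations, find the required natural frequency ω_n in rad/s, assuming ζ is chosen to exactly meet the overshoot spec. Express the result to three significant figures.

ω_n ≈ 183 rad/s

Inverting the overshoot relation: ζ = |ln 0.460|/√(π² + ln²0.460) = 0.240.
Then ω_n = 4/(ζ t_s) = 4/(0.240 × 0.0910) = 183 rad/s.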